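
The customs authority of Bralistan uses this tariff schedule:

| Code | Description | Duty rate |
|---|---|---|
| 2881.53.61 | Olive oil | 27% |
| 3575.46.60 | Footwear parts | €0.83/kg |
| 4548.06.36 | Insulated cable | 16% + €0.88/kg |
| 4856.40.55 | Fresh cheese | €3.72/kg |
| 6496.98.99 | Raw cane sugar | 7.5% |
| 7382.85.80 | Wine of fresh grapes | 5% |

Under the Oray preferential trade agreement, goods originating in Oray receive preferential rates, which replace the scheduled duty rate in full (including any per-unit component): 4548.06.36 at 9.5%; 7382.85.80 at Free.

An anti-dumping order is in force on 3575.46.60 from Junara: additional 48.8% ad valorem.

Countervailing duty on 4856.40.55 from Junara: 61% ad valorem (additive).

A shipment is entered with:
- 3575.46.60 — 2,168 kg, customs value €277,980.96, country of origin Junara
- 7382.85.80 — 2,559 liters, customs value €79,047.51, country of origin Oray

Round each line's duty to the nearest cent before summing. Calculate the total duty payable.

€137,454.15

Line 1 (3575.46.60, Junara, 2,168 kg, €277,980.96):
Base rate for 3575.46.60 is €0.83/kg.
Additional duty on 3575.46.60 from Junara: +48.8% ad valorem. Applied ad valorem rate = 48.8%.
Duty = €277,980.96 × 48.8% + 2,168 × €0.83 = €137,454.15.
Line 2 (7382.85.80, Oray, 2,559 liters, €79,047.51):
Base rate for 7382.85.80 is 5%.
Origin Oray qualifies under the Bralistan–Oray agreement and 7382.85.80 is covered: preferential rate Free applies instead.
Duty = €79,047.51 × 0% = €0.00.
Total = €137,454.15 + €0.00 = €137,454.15.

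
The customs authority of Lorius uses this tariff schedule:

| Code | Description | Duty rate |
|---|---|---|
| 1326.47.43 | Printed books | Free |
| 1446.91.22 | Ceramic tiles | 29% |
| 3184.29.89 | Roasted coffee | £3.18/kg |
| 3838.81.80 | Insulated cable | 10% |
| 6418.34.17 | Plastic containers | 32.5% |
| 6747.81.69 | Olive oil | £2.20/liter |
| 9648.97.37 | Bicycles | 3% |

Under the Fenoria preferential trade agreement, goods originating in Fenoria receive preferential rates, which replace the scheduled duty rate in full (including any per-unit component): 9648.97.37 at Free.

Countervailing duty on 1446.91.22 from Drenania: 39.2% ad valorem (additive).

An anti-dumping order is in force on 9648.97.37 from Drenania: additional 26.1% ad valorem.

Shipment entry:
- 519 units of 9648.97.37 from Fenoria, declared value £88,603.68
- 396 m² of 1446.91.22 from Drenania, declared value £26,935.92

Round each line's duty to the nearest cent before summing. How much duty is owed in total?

Line 1 (9648.97.37, Fenoria, 519 units, £88,603.68):
Base rate for 9648.97.37 is 3%.
Origin Fenoria qualifies under the Lorius–Fenoria agreement and 9648.97.37 is covered: preferential rate Free applies instead.
The additional-duty order on 9648.97.37 targets Drenania, not Fenoria; it does not apply.
Duty = £88,603.68 × 0% = £0.00.
Line 2 (1446.91.22, Drenania, 396 m², £26,935.92):
Base rate for 1446.91.22 is 29%.
Additional duty on 1446.91.22 from Drenania: +39.2%. Applied ad valorem rate: 29% + 39.2% = 68.2%.
Duty = £26,935.92 × 68.2% = £18,370.30.
Total = £0.00 + £18,370.30 = £18,370.30.

£18,370.30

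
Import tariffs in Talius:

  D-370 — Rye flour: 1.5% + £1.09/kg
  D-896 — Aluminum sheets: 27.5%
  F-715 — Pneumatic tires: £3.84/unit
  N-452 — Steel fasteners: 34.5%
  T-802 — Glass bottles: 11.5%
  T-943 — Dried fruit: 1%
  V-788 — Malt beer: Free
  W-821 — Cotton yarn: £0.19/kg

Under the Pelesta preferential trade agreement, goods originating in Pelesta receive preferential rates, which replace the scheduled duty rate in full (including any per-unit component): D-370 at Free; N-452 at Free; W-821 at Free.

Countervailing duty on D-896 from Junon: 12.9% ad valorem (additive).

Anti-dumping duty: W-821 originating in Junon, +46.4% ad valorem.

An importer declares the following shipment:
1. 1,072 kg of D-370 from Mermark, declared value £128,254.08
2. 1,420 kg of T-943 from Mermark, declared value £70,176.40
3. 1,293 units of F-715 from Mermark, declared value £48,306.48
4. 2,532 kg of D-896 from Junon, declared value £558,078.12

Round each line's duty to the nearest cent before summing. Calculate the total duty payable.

£234,222.73

Line 1 (D-370, Mermark, 1,072 kg, £128,254.08):
Base rate for D-370 is 1.5% + £1.09/kg.
D-370 has an FTA preferential rate, but origin Mermark is not Pelesta; base rate stands.
Duty = £128,254.08 × 1.5% + 1,072 × £1.09 = £3,092.29.
Line 2 (T-943, Mermark, 1,420 kg, £70,176.40):
Base rate for T-943 is 1%.
Duty = £70,176.40 × 1% = £701.76.
Line 3 (F-715, Mermark, 1,293 units, £48,306.48):
Base rate for F-715 is £3.84/unit.
Duty = 1,293 × £3.84 = £4,965.12.
Line 4 (D-896, Junon, 2,532 kg, £558,078.12):
Base rate for D-896 is 27.5%.
Additional duty on D-896 from Junon: +12.9%. Applied ad valorem rate: 27.5% + 12.9% = 40.4%.
Duty = £558,078.12 × 40.4% = £225,463.56.
Total = £3,092.29 + £701.76 + £4,965.12 + £225,463.56 = £234,222.73.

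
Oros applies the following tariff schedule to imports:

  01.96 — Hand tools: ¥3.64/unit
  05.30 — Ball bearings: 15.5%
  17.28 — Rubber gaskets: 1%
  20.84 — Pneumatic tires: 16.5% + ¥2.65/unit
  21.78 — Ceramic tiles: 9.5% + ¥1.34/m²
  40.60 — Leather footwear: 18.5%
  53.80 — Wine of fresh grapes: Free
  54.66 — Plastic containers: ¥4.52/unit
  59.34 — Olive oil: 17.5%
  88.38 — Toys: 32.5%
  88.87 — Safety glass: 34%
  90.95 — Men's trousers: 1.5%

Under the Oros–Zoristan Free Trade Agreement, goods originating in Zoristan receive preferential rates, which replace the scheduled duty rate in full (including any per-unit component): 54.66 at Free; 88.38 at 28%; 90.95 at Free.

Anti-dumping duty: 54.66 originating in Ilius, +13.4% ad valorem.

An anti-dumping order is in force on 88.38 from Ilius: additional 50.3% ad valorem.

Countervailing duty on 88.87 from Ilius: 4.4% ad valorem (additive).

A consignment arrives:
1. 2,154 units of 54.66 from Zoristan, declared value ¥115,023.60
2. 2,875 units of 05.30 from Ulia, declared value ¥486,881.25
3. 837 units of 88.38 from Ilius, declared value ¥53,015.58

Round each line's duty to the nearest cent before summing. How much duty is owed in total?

¥119,363.49

Line 1 (54.66, Zoristan, 2,154 units, ¥115,023.60):
Base rate for 54.66 is ¥4.52/unit.
Origin Zoristan qualifies under the Oros–Zoristan agreement and 54.66 is covered: preferential rate Free applies instead.
The additional-duty order on 54.66 targets Ilius, not Zoristan; it does not apply.
Duty = ¥115,023.60 × 0% = ¥0.00.
Line 2 (05.30, Ulia, 2,875 units, ¥486,881.25):
Base rate for 05.30 is 15.5%.
Duty = ¥486,881.25 × 15.5% = ¥75,466.59.
Line 3 (88.38, Ilius, 837 units, ¥53,015.58):
Base rate for 88.38 is 32.5%.
88.38 has an FTA preferential rate, but origin Ilius is not Zoristan; base rate stands.
Additional duty on 88.38 from Ilius: +50.3%. Applied ad valorem rate: 32.5% + 50.3% = 82.8%.
Duty = ¥53,015.58 × 82.8% = ¥43,896.90.
Total = ¥0.00 + ¥75,466.59 + ¥43,896.90 = ¥119,363.49.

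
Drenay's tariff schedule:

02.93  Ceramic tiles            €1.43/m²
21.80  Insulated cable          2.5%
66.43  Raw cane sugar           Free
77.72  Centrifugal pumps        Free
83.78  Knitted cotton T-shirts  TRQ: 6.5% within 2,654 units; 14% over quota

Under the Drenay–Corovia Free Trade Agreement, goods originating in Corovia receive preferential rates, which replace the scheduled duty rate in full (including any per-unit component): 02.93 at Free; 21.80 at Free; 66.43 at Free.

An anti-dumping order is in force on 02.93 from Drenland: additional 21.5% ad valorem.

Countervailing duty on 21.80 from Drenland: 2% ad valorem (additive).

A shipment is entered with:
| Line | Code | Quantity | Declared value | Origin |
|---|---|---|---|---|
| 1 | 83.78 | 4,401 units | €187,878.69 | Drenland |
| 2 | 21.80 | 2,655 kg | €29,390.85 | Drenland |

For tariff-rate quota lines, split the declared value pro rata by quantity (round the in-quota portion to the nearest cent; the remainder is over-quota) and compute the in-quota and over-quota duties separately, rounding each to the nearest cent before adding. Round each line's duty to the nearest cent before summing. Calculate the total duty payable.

€19,128.16

Line 1 (83.78, Drenland, 4,401 units, €187,878.69):
Code 83.78 is under a tariff-rate quota (threshold 2,654 units). In-quota: 2,654 units at 6.5%; over-quota: 1,747 units at 14%.
Pro-rata value split: in-quota = €187,878.69 × 2,654/4,401 = €113,299.26; over-quota = €187,878.69 − €113,299.26 = €74,579.43.
In-quota duty = €113,299.26 × 6.5% = €7,364.45. Over-quota duty = €74,579.43 × 14% = €10,441.12.
Line duty = €7,364.45 + €10,441.12 = €17,805.57.
Line 2 (21.80, Drenland, 2,655 kg, €29,390.85):
Base rate for 21.80 is 2.5%.
21.80 has an FTA preferential rate, but origin Drenland is not Corovia; base rate stands.
Additional duty on 21.80 from Drenland: +2%. Applied ad valorem rate: 2.5% + 2% = 4.5%.
Duty = €29,390.85 × 4.5% = €1,322.59.
Total = €17,805.57 + €1,322.59 = €19,128.16.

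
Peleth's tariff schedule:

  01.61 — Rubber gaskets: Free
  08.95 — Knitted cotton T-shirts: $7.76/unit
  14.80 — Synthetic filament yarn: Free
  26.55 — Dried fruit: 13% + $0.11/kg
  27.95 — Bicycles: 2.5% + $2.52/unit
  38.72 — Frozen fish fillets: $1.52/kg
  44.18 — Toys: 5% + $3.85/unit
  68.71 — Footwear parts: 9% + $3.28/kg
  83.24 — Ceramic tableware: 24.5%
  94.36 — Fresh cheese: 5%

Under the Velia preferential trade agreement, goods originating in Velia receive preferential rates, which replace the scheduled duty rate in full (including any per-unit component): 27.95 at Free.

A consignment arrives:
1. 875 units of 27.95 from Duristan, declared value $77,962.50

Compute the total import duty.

Line 1 (27.95, Duristan, 875 units, $77,962.50):
Base rate for 27.95 is 2.5% + $2.52/unit.
27.95 has an FTA preferential rate, but origin Duristan is not Velia; base rate stands.
Duty = $77,962.50 × 2.5% + 875 × $2.52 = $4,154.06.

$4,154.06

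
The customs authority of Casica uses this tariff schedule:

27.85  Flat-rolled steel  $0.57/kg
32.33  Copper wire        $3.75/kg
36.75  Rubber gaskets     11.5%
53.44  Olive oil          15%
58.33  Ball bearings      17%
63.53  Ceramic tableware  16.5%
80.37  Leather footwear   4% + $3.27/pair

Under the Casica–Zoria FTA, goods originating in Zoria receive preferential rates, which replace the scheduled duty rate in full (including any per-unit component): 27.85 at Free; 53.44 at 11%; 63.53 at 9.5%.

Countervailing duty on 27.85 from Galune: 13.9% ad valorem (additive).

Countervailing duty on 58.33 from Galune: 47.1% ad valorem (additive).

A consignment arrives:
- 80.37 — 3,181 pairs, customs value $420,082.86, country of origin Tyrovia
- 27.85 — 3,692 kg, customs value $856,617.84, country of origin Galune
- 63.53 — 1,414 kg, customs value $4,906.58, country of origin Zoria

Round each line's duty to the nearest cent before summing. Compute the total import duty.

Line 1 (80.37, Tyrovia, 3,181 pairs, $420,082.86):
Base rate for 80.37 is 4% + $3.27/pair.
Duty = $420,082.86 × 4% + 3,181 × $3.27 = $27,205.18.
Line 2 (27.85, Galune, 3,692 kg, $856,617.84):
Base rate for 27.85 is $0.57/kg.
27.85 has an FTA preferential rate, but origin Galune is not Zoria; base rate stands.
Additional duty on 27.85 from Galune: +13.9% ad valorem. Applied ad valorem rate = 13.9%.
Duty = $856,617.84 × 13.9% + 3,692 × $0.57 = $121,174.32.
Line 3 (63.53, Zoria, 1,414 kg, $4,906.58):
Base rate for 63.53 is 16.5%.
Origin Zoria qualifies under the Casica–Zoria agreement and 63.53 is covered: preferential rate 9.5% applies instead.
Duty = $4,906.58 × 9.5% = $466.13.
Total = $27,205.18 + $121,174.32 + $466.13 = $148,845.63.

$148,845.63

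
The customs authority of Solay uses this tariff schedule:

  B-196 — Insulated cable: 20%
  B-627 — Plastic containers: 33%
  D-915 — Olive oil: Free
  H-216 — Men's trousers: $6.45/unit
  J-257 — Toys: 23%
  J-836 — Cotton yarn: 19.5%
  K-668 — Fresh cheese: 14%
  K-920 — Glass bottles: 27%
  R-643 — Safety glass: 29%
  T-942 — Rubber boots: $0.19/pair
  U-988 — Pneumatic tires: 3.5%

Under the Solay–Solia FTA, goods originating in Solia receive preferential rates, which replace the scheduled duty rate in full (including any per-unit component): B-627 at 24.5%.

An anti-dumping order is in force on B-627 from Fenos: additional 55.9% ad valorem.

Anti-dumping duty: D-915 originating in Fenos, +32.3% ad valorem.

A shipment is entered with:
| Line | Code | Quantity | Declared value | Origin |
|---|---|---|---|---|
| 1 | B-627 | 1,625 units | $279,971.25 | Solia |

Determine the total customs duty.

Line 1 (B-627, Solia, 1,625 units, $279,971.25):
Base rate for B-627 is 33%.
Origin Solia qualifies under the Solay–Solia agreement and B-627 is covered: preferential rate 24.5% applies instead.
The additional-duty order on B-627 targets Fenos, not Solia; it does not apply.
Duty = $279,971.25 × 24.5% = $68,592.96.

$68,592.96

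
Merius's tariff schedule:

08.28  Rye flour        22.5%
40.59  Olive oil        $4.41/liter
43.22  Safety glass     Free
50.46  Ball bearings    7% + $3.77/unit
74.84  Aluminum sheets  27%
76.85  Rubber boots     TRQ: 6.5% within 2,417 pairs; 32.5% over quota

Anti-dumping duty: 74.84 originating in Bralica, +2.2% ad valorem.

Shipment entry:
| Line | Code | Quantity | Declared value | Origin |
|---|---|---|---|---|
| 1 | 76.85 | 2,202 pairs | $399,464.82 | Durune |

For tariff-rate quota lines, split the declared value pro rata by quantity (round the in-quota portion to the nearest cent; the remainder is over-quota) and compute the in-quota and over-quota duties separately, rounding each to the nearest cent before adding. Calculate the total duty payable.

$25,965.21

Line 1 (76.85, Durune, 2,202 pairs, $399,464.82):
Code 76.85 is under a tariff-rate quota (threshold 2,417 pairs). Quantity 2,202 pairs is within the quota, so the in-quota rate 6.5% applies to the full value.
Duty = $399,464.82 × 6.5% = $25,965.21.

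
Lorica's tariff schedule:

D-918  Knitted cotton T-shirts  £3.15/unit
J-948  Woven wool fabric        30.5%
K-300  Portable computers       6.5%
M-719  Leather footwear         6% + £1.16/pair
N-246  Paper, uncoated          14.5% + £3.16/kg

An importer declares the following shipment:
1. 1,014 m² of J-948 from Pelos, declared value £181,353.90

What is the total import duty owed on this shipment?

£55,312.94

Line 1 (J-948, Pelos, 1,014 m², £181,353.90):
Base rate for J-948 is 30.5%.
Duty = £181,353.90 × 30.5% = £55,312.94.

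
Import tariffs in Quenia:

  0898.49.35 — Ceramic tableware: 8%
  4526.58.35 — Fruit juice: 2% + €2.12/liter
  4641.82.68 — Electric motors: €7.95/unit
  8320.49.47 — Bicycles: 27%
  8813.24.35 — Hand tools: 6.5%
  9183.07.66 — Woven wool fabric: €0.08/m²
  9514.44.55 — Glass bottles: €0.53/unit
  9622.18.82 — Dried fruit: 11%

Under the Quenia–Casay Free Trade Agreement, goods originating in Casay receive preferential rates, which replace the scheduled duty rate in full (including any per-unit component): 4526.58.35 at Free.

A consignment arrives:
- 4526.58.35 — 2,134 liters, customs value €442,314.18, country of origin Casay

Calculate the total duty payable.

€0.00

Line 1 (4526.58.35, Casay, 2,134 liters, €442,314.18):
Base rate for 4526.58.35 is 2% + €2.12/liter.
Origin Casay qualifies under the Quenia–Casay agreement and 4526.58.35 is covered: preferential rate Free applies instead.
Duty = €442,314.18 × 0% = €0.00.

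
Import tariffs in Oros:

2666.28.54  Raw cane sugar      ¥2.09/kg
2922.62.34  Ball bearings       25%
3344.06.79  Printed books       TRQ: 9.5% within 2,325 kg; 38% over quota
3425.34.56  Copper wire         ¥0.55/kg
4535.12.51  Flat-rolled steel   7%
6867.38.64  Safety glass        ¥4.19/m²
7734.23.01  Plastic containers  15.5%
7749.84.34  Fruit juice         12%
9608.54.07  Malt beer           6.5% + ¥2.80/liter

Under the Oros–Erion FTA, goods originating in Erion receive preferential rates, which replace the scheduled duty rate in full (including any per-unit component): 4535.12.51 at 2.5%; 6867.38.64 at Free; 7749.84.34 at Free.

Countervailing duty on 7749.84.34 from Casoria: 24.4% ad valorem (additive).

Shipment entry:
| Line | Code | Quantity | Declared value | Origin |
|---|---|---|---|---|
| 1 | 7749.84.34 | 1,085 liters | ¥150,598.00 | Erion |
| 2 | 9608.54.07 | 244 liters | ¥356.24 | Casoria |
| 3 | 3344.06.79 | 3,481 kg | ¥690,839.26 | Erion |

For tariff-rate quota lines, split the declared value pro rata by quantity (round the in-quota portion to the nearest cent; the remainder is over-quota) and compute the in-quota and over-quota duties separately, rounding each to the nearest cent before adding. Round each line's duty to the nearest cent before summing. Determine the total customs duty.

¥131,720.72

Line 1 (7749.84.34, Erion, 1,085 liters, ¥150,598.00):
Base rate for 7749.84.34 is 12%.
Origin Erion qualifies under the Oros–Erion agreement and 7749.84.34 is covered: preferential rate Free applies instead.
The additional-duty order on 7749.84.34 targets Casoria, not Erion; it does not apply.
Duty = ¥150,598.00 × 0% = ¥0.00.
Line 2 (9608.54.07, Casoria, 244 liters, ¥356.24):
Base rate for 9608.54.07 is 6.5% + ¥2.80/liter.
Duty = ¥356.24 × 6.5% + 244 × ¥2.80 = ¥706.36.
Line 3 (3344.06.79, Erion, 3,481 kg, ¥690,839.26):
Code 3344.06.79 is under a tariff-rate quota (threshold 2,325 kg). In-quota: 2,325 kg at 9.5%; over-quota: 1,156 kg at 38%.
Pro-rata value split: in-quota = ¥690,839.26 × 2,325/3,481 = ¥461,419.50; over-quota = ¥690,839.26 − ¥461,419.50 = ¥229,419.76.
In-quota duty = ¥461,419.50 × 9.5% = ¥43,834.85. Over-quota duty = ¥229,419.76 × 38% = ¥87,179.51.
Line duty = ¥43,834.85 + ¥87,179.51 = ¥131,014.36.
Total = ¥0.00 + ¥706.36 + ¥131,014.36 = ¥131,720.72.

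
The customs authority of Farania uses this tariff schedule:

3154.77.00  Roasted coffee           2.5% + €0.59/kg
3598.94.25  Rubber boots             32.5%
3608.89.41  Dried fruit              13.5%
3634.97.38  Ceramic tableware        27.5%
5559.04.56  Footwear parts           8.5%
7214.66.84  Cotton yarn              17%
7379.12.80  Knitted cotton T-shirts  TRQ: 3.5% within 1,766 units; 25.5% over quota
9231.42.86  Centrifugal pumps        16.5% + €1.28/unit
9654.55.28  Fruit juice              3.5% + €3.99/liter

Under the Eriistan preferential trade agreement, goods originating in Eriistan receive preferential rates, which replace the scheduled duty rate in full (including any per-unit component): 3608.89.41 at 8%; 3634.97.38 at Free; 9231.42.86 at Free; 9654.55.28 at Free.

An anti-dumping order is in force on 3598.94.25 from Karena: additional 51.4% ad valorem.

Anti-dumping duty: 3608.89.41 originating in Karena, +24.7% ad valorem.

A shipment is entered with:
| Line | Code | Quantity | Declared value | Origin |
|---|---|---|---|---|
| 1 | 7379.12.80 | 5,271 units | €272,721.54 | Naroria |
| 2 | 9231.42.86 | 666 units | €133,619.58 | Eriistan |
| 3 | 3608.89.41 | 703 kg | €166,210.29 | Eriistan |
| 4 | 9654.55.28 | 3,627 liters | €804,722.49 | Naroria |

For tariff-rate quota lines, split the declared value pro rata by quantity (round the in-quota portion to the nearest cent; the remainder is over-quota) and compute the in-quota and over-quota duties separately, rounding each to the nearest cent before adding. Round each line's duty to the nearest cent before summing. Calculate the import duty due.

Line 1 (7379.12.80, Naroria, 5,271 units, €272,721.54):
Code 7379.12.80 is under a tariff-rate quota (threshold 1,766 units). In-quota: 1,766 units at 3.5%; over-quota: 3,505 units at 25.5%.
Pro-rata value split: in-quota = €272,721.54 × 1,766/5,271 = €91,372.84; over-quota = €272,721.54 − €91,372.84 = €181,348.70.
In-quota duty = €91,372.84 × 3.5% = €3,198.05. Over-quota duty = €181,348.70 × 25.5% = €46,243.92.
Line duty = €3,198.05 + €46,243.92 = €49,441.97.
Line 2 (9231.42.86, Eriistan, 666 units, €133,619.58):
Base rate for 9231.42.86 is 16.5% + €1.28/unit.
Origin Eriistan qualifies under the Farania–Eriistan agreement and 9231.42.86 is covered: preferential rate Free applies instead.
Duty = €133,619.58 × 0% = €0.00.
Line 3 (3608.89.41, Eriistan, 703 kg, €166,210.29):
Base rate for 3608.89.41 is 13.5%.
Origin Eriistan qualifies under the Farania–Eriistan agreement and 3608.89.41 is covered: preferential rate 8% applies instead.
The additional-duty order on 3608.89.41 targets Karena, not Eriistan; it does not apply.
Duty = €166,210.29 × 8% = €13,296.82.
Line 4 (9654.55.28, Naroria, 3,627 liters, €804,722.49):
Base rate for 9654.55.28 is 3.5% + €3.99/liter.
9654.55.28 has an FTA preferential rate, but origin Naroria is not Eriistan; base rate stands.
Duty = €804,722.49 × 3.5% + 3,627 × €3.99 = €42,637.02.
Total = €49,441.97 + €0.00 + €13,296.82 + €42,637.02 = €105,375.81.

€105,375.81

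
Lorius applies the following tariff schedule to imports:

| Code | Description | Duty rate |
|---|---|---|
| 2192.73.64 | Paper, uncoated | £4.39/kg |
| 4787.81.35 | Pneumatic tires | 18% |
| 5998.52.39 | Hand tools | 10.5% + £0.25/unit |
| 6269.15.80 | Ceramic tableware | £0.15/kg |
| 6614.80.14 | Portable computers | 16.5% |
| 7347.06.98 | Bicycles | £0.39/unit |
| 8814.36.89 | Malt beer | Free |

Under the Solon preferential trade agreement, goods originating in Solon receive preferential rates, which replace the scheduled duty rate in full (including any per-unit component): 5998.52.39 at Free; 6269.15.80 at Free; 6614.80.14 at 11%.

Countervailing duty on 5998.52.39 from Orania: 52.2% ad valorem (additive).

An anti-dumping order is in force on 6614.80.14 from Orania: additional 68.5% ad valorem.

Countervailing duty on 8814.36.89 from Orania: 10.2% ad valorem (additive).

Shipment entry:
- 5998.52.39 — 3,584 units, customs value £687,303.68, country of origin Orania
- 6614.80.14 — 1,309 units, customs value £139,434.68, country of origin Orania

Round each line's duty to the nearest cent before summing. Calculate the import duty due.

£550,354.89

Line 1 (5998.52.39, Orania, 3,584 units, £687,303.68):
Base rate for 5998.52.39 is 10.5% + £0.25/unit.
5998.52.39 has an FTA preferential rate, but origin Orania is not Solon; base rate stands.
Additional duty on 5998.52.39 from Orania: +52.2%. Applied ad valorem rate: 10.5% + 52.2% = 62.7%.
Duty = £687,303.68 × 62.7% + 3,584 × £0.25 = £431,835.41.
Line 2 (6614.80.14, Orania, 1,309 units, £139,434.68):
Base rate for 6614.80.14 is 16.5%.
6614.80.14 has an FTA preferential rate, but origin Orania is not Solon; base rate stands.
Additional duty on 6614.80.14 from Orania: +68.5%. Applied ad valorem rate: 16.5% + 68.5% = 85%.
Duty = £139,434.68 × 85% = £118,519.48.
Total = £431,835.41 + £118,519.48 = £550,354.89.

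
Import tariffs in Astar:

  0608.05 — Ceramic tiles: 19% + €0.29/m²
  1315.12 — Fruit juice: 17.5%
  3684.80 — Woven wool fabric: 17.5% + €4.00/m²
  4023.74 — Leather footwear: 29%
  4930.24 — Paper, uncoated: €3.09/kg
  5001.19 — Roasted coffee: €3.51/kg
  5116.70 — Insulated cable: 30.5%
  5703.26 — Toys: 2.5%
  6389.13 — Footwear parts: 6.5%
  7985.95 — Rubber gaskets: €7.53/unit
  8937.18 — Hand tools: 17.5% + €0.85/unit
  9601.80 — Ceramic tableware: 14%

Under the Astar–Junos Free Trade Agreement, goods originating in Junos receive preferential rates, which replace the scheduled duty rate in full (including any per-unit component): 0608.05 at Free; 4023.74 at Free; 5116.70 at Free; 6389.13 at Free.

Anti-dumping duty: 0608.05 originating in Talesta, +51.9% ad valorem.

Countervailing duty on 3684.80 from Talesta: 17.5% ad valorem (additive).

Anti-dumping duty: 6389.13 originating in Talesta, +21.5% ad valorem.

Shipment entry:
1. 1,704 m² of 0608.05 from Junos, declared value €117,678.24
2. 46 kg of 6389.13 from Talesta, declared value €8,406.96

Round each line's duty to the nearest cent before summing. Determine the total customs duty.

€2,353.95

Line 1 (0608.05, Junos, 1,704 m², €117,678.24):
Base rate for 0608.05 is 19% + €0.29/m².
Origin Junos qualifies under the Astar–Junos agreement and 0608.05 is covered: preferential rate Free applies instead.
The additional-duty order on 0608.05 targets Talesta, not Junos; it does not apply.
Duty = €117,678.24 × 0% = €0.00.
Line 2 (6389.13, Talesta, 46 kg, €8,406.96):
Base rate for 6389.13 is 6.5%.
6389.13 has an FTA preferential rate, but origin Talesta is not Junos; base rate stands.
Additional duty on 6389.13 from Talesta: +21.5%. Applied ad valorem rate: 6.5% + 21.5% = 28%.
Duty = €8,406.96 × 28% = €2,353.95.
Total = €0.00 + €2,353.95 = €2,353.95.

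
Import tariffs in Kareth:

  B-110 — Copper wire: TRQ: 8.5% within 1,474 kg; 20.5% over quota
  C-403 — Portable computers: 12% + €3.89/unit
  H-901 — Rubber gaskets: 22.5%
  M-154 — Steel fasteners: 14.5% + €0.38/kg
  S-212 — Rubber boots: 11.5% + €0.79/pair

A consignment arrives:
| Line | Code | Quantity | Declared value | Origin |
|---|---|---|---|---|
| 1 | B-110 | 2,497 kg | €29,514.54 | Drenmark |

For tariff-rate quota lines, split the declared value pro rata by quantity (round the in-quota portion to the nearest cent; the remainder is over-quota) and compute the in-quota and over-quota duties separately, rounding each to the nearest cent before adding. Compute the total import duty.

Line 1 (B-110, Drenmark, 2,497 kg, €29,514.54):
Code B-110 is under a tariff-rate quota (threshold 1,474 kg). In-quota: 1,474 kg at 8.5%; over-quota: 1,023 kg at 20.5%.
Pro-rata value split: in-quota = €29,514.54 × 1,474/2,497 = €17,422.68; over-quota = €29,514.54 − €17,422.68 = €12,091.86.
In-quota duty = €17,422.68 × 8.5% = €1,480.93. Over-quota duty = €12,091.86 × 20.5% = €2,478.83.
Line duty = €1,480.93 + €2,478.83 = €3,959.76.

€3,959.76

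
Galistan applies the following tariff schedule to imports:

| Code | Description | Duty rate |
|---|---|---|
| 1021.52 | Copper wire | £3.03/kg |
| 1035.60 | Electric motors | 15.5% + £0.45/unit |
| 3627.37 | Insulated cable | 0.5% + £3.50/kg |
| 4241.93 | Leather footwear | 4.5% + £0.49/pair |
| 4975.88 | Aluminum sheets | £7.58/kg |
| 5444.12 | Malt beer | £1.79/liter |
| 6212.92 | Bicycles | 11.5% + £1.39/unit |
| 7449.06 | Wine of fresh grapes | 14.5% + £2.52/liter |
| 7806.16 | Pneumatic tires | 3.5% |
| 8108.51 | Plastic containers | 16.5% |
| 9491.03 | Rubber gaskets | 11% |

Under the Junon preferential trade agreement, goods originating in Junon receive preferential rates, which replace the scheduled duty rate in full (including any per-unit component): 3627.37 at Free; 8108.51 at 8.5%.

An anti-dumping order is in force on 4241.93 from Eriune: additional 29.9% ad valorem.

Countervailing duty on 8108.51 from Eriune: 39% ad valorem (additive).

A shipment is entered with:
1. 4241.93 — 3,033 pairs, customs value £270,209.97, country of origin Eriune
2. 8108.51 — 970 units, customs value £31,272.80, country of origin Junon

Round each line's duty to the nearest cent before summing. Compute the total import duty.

£97,096.59

Line 1 (4241.93, Eriune, 3,033 pairs, £270,209.97):
Base rate for 4241.93 is 4.5% + £0.49/pair.
Additional duty on 4241.93 from Eriune: +29.9%. Applied ad valorem rate: 4.5% + 29.9% = 34.4%.
Duty = £270,209.97 × 34.4% + 3,033 × £0.49 = £94,438.40.
Line 2 (8108.51, Junon, 970 units, £31,272.80):
Base rate for 8108.51 is 16.5%.
Origin Junon qualifies under the Galistan–Junon agreement and 8108.51 is covered: preferential rate 8.5% applies instead.
The additional-duty order on 8108.51 targets Eriune, not Junon; it does not apply.
Duty = £31,272.80 × 8.5% = £2,658.19.
Total = £94,438.40 + £2,658.19 = £97,096.59.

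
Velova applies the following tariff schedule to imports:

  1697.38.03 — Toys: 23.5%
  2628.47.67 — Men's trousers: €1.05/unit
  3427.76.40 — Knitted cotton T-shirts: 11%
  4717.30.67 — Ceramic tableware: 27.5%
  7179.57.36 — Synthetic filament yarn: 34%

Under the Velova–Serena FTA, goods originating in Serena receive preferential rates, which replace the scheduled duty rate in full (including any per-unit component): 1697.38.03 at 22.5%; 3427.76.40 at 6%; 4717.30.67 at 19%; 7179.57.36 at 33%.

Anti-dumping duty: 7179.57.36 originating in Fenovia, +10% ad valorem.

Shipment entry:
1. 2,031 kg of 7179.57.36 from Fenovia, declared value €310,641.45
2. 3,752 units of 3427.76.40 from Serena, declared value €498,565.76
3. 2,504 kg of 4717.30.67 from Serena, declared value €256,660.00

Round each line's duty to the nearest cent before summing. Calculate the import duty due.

Line 1 (7179.57.36, Fenovia, 2,031 kg, €310,641.45):
Base rate for 7179.57.36 is 34%.
7179.57.36 has an FTA preferential rate, but origin Fenovia is not Serena; base rate stands.
Additional duty on 7179.57.36 from Fenovia: +10%. Applied ad valorem rate: 34% + 10% = 44%.
Duty = €310,641.45 × 44% = €136,682.24.
Line 2 (3427.76.40, Serena, 3,752 units, €498,565.76):
Base rate for 3427.76.40 is 11%.
Origin Serena qualifies under the Velova–Serena agreement and 3427.76.40 is covered: preferential rate 6% applies instead.
Duty = €498,565.76 × 6% = €29,913.95.
Line 3 (4717.30.67, Serena, 2,504 kg, €256,660.00):
Base rate for 4717.30.67 is 27.5%.
Origin Serena qualifies under the Velova–Serena agreement and 4717.30.67 is covered: preferential rate 19% applies instead.
Duty = €256,660.00 × 19% = €48,765.40.
Total = €136,682.24 + €29,913.95 + €48,765.40 = €215,361.59.

€215,361.59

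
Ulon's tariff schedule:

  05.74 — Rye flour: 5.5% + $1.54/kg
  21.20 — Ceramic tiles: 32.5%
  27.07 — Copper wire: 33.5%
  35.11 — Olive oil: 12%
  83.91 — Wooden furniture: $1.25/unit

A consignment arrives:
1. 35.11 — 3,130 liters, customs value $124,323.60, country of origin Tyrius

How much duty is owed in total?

Line 1 (35.11, Tyrius, 3,130 liters, $124,323.60):
Base rate for 35.11 is 12%.
Duty = $124,323.60 × 12% = $14,918.83.

$14,918.83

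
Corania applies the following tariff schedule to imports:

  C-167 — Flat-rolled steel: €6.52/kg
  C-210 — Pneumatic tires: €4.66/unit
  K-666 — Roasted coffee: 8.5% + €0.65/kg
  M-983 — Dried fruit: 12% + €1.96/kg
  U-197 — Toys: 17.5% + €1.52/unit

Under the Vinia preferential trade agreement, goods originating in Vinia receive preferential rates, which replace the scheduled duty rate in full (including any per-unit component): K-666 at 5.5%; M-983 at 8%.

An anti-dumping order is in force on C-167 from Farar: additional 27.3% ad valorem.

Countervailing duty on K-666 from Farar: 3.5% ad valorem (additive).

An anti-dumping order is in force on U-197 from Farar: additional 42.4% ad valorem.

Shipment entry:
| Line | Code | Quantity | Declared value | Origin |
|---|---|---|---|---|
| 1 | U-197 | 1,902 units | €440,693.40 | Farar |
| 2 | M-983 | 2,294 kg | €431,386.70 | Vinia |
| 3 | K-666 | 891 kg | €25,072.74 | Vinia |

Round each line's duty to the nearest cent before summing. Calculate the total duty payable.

€302,756.33

Line 1 (U-197, Farar, 1,902 units, €440,693.40):
Base rate for U-197 is 17.5% + €1.52/unit.
Additional duty on U-197 from Farar: +42.4%. Applied ad valorem rate: 17.5% + 42.4% = 59.9%.
Duty = €440,693.40 × 59.9% + 1,902 × €1.52 = €266,866.39.
Line 2 (M-983, Vinia, 2,294 kg, €431,386.70):
Base rate for M-983 is 12% + €1.96/kg.
Origin Vinia qualifies under the Corania–Vinia agreement and M-983 is covered: preferential rate 8% applies instead.
Duty = €431,386.70 × 8% = €34,510.94.
Line 3 (K-666, Vinia, 891 kg, €25,072.74):
Base rate for K-666 is 8.5% + €0.65/kg.
Origin Vinia qualifies under the Corania–Vinia agreement and K-666 is covered: preferential rate 5.5% applies instead.
The additional-duty order on K-666 targets Farar, not Vinia; it does not apply.
Duty = €25,072.74 × 5.5% = €1,379.00.
Total = €266,866.39 + €34,510.94 + €1,379.00 = €302,756.33.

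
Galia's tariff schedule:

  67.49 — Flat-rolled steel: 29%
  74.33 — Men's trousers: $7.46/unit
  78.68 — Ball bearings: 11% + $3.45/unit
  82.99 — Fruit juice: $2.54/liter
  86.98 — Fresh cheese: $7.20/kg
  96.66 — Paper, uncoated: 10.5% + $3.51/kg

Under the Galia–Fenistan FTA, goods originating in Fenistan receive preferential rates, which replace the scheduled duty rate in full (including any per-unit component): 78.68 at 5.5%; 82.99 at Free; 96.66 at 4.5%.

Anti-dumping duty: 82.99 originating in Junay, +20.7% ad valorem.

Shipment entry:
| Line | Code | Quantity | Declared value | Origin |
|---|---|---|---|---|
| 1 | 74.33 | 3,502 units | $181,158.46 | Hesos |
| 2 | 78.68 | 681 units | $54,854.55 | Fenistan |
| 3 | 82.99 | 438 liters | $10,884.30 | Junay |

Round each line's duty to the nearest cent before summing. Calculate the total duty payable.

Line 1 (74.33, Hesos, 3,502 units, $181,158.46):
Base rate for 74.33 is $7.46/unit.
Duty = 3,502 × $7.46 = $26,124.92.
Line 2 (78.68, Fenistan, 681 units, $54,854.55):
Base rate for 78.68 is 11% + $3.45/unit.
Origin Fenistan qualifies under the Galia–Fenistan agreement and 78.68 is covered: preferential rate 5.5% applies instead.
Duty = $54,854.55 × 5.5% = $3,017.00.
Line 3 (82.99, Junay, 438 liters, $10,884.30):
Base rate for 82.99 is $2.54/liter.
82.99 has an FTA preferential rate, but origin Junay is not Fenistan; base rate stands.
Additional duty on 82.99 from Junay: +20.7% ad valorem. Applied ad valorem rate = 20.7%.
Duty = $10,884.30 × 20.7% + 438 × $2.54 = $3,365.57.
Total = $26,124.92 + $3,017.00 + $3,365.57 = $32,507.49.

$32,507.49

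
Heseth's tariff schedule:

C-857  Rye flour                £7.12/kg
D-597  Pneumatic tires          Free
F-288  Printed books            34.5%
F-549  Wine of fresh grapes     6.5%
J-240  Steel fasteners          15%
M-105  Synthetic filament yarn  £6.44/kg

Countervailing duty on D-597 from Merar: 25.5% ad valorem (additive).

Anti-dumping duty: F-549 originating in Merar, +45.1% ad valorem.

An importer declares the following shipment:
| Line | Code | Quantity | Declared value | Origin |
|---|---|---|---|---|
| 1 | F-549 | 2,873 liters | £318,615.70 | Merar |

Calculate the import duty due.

£164,405.70

Line 1 (F-549, Merar, 2,873 liters, £318,615.70):
Base rate for F-549 is 6.5%.
Additional duty on F-549 from Merar: +45.1%. Applied ad valorem rate: 6.5% + 45.1% = 51.6%.
Duty = £318,615.70 × 51.6% = £164,405.70.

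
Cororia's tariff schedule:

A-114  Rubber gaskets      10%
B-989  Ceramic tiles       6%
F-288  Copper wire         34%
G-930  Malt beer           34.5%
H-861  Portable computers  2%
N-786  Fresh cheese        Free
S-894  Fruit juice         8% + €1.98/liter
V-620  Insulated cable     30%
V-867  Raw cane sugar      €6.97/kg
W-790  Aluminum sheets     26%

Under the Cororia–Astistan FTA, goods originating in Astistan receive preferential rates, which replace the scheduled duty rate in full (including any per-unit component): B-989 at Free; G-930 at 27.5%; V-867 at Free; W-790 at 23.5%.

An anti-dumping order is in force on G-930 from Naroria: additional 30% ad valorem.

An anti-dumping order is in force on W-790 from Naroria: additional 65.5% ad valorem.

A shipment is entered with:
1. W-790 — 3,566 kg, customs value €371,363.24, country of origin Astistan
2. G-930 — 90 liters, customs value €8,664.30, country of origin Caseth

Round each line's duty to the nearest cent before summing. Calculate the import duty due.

Line 1 (W-790, Astistan, 3,566 kg, €371,363.24):
Base rate for W-790 is 26%.
Origin Astistan qualifies under the Cororia–Astistan agreement and W-790 is covered: preferential rate 23.5% applies instead.
The additional-duty order on W-790 targets Naroria, not Astistan; it does not apply.
Duty = €371,363.24 × 23.5% = €87,270.36.
Line 2 (G-930, Caseth, 90 liters, €8,664.30):
Base rate for G-930 is 34.5%.
G-930 has an FTA preferential rate, but origin Caseth is not Astistan; base rate stands.
The additional-duty order on G-930 targets Naroria, not Caseth; it does not apply.
Duty = €8,664.30 × 34.5% = €2,989.18.
Total = €87,270.36 + €2,989.18 = €90,259.54.

€90,259.54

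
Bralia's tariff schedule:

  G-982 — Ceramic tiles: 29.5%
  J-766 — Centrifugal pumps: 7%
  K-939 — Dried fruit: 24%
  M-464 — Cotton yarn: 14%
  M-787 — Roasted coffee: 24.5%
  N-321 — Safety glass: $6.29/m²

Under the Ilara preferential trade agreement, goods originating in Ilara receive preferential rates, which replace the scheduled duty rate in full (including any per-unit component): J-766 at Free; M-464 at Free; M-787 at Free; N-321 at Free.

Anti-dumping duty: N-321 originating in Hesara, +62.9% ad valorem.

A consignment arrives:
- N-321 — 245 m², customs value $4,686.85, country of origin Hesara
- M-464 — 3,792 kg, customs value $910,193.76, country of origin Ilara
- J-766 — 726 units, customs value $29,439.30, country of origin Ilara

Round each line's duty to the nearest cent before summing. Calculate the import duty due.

$4,489.08

Line 1 (N-321, Hesara, 245 m², $4,686.85):
Base rate for N-321 is $6.29/m².
N-321 has an FTA preferential rate, but origin Hesara is not Ilara; base rate stands.
Additional duty on N-321 from Hesara: +62.9% ad valorem. Applied ad valorem rate = 62.9%.
Duty = $4,686.85 × 62.9% + 245 × $6.29 = $4,489.08.
Line 2 (M-464, Ilara, 3,792 kg, $910,193.76):
Base rate for M-464 is 14%.
Origin Ilara qualifies under the Bralia–Ilara agreement and M-464 is covered: preferential rate Free applies instead.
Duty = $910,193.76 × 0% = $0.00.
Line 3 (J-766, Ilara, 726 units, $29,439.30):
Base rate for J-766 is 7%.
Origin Ilara qualifies under the Bralia–Ilara agreement and J-766 is covered: preferential rate Free applies instead.
Duty = $29,439.30 × 0% = $0.00.
Total = $4,489.08 + $0.00 + $0.00 = $4,489.08.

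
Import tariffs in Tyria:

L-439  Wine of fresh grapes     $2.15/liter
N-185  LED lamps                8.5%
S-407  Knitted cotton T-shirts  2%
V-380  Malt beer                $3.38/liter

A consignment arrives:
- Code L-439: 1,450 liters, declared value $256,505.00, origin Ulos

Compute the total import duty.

$3,117.50

Line 1 (L-439, Ulos, 1,450 liters, $256,505.00):
Base rate for L-439 is $2.15/liter.
Duty = 1,450 × $2.15 = $3,117.50.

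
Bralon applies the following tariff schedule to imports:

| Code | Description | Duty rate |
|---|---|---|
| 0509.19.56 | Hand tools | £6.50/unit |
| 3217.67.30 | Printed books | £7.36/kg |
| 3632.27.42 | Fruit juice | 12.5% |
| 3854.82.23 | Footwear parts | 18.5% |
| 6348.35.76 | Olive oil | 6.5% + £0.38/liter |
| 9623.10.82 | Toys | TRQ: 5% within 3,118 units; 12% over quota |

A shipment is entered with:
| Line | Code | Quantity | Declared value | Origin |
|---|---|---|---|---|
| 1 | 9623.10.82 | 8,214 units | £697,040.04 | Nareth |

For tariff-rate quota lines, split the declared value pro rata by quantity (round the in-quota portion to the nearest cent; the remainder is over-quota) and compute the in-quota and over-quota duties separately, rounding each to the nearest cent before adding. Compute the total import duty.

Line 1 (9623.10.82, Nareth, 8,214 units, £697,040.04):
Code 9623.10.82 is under a tariff-rate quota (threshold 3,118 units). In-quota: 3,118 units at 5%; over-quota: 5,096 units at 12%.
Pro-rata value split: in-quota = £697,040.04 × 3,118/8,214 = £264,593.48; over-quota = £697,040.04 − £264,593.48 = £432,446.56.
In-quota duty = £264,593.48 × 5% = £13,229.67. Over-quota duty = £432,446.56 × 12% = £51,893.59.
Line duty = £13,229.67 + £51,893.59 = £65,123.26.

£65,123.26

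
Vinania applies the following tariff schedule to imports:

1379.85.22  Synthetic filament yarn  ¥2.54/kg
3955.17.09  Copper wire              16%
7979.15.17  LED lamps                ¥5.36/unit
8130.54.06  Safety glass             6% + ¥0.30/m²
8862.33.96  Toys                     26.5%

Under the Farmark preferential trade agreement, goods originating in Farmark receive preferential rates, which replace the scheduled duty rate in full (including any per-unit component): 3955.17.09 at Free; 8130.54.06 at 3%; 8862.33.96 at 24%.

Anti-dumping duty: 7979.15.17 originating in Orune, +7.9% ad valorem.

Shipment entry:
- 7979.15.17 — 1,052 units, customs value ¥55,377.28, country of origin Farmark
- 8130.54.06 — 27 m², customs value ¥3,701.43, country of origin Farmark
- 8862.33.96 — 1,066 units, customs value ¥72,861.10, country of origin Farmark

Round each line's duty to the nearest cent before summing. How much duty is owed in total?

¥23,236.42

Line 1 (7979.15.17, Farmark, 1,052 units, ¥55,377.28):
Base rate for 7979.15.17 is ¥5.36/unit.
Origin Farmark is the FTA partner but 7979.15.17 is not on the preference list; base rate stands.
The additional-duty order on 7979.15.17 targets Orune, not Farmark; it does not apply.
Duty = 1,052 × ¥5.36 = ¥5,638.72.
Line 2 (8130.54.06, Farmark, 27 m², ¥3,701.43):
Base rate for 8130.54.06 is 6% + ¥0.30/m².
Origin Farmark qualifies under the Vinania–Farmark agreement and 8130.54.06 is covered: preferential rate 3% applies instead.
Duty = ¥3,701.43 × 3% = ¥111.04.
Line 3 (8862.33.96, Farmark, 1,066 units, ¥72,861.10):
Base rate for 8862.33.96 is 26.5%.
Origin Farmark qualifies under the Vinania–Farmark agreement and 8862.33.96 is covered: preferential rate 24% applies instead.
Duty = ¥72,861.10 × 24% = ¥17,486.66.
Total = ¥5,638.72 + ¥111.04 + ¥17,486.66 = ¥23,236.42.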